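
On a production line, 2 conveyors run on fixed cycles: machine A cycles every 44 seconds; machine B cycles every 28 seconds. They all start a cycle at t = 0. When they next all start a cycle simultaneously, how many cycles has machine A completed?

The first common completion time is the LCM of the periods.
44 = 2^2 × 11
28 = 2^2 × 7
LCM(44, 28) = 2^2 × 7 × 11 = 308.
Cycles for period 44: 308 / 44 = 7.

7 cycles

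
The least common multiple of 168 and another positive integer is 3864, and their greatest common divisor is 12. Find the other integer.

276

gcd × lcm = product of the two integers, so the other integer is (12 × 3864) / 168 = 276.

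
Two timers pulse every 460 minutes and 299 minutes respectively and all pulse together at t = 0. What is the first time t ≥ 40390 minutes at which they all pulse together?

Joint pulses occur at multiples of LCM(460, 299).
460 = 2^2 × 5 × 23
299 = 13 × 23
LCM(460, 299) = 2^2 × 5 × 13 × 23 = 5980.
Smallest multiple of 5980 that is ≥ 40390: ⌈40390/5980⌉ × 5980 = 7 × 5980 = 41860.

41860 minutes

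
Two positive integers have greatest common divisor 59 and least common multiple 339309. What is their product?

For any two positive integers, gcd × lcm = product = 59 × 339309 = 20019231.

20019231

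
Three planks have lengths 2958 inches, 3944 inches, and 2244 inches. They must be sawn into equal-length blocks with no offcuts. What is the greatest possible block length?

34 inches

This is the greatest common divisor of 2958, 3944, and 2244.
2958 = 2 × 3 × 17 × 29
3944 = 2^3 × 17 × 29
2244 = 2^2 × 3 × 11 × 17
gcd(2958, 3944, 2244) = 2 × 17 = 34.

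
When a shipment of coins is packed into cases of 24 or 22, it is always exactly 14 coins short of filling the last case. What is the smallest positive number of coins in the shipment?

Being 14 short of a full case of size k means N ≡ −14 (mod k), i.e. N + 14 is a multiple of each size.
24 = 2^3 × 3
22 = 2 × 11
LCM(24, 22) = 2^3 × 3 × 11 = 264.
Smallest positive N is 264 − 14 = 250.

250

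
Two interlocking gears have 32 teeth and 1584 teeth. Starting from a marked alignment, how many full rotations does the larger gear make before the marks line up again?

2 rotations

The first common completion time is the LCM of the periods.
32 = 2^5
1584 = 2^4 × 3^2 × 11
LCM(32, 1584) = 2^5 × 3^2 × 11 = 3168.
Rotations for period 1584: 3168 / 1584 = 2.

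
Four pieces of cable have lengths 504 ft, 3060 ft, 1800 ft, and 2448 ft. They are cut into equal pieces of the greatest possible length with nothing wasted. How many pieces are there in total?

217

Piece length = gcd(504, 3060, 1800, 2448).
504 = 2^3 × 3^2 × 7
3060 = 2^2 × 3^2 × 5 × 17
1800 = 2^3 × 3^2 × 5^2
2448 = 2^4 × 3^2 × 17
gcd(504, 3060, 1800, 2448) = 2^2 × 3^2 = 36.
Total pieces = 504/36 + 3060/36 + 1800/36 + 2448/36 = 14 + 85 + 50 + 68 = 217.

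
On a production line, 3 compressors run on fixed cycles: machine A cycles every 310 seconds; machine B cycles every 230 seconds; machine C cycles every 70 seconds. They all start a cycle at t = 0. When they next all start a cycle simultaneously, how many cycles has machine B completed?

The first common completion time is the LCM of the periods.
310 = 2 × 5 × 31
230 = 2 × 5 × 23
70 = 2 × 5 × 7
LCM(310, 230, 70) = 2 × 5 × 7 × 23 × 31 = 49910.
Cycles for period 230: 49910 / 230 = 217.

217 cycles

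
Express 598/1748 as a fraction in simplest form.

13/38

598 = 2 × 13 × 23
1748 = 2^2 × 19 × 23
gcd(598, 1748) = 2 × 23 = 46.
Divide numerator and denominator by 46: 598/1748 = 13/38.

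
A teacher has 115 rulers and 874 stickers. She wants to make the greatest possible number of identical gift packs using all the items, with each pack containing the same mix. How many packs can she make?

The pack count must divide each quantity, so the greatest is gcd(115, 874).
115 = 5 × 23
874 = 2 × 19 × 23
gcd(115, 874) = 23.

23 packs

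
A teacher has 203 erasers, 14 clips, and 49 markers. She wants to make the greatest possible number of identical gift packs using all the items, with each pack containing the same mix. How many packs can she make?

7 packs

The pack count must divide each quantity, so the greatest is gcd(203, 14, 49).
203 = 7 × 29
14 = 2 × 7
49 = 7^2
gcd(203, 14, 49) = 7.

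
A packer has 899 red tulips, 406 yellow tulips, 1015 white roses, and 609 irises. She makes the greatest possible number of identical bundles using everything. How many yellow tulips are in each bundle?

14

Number of bundles = gcd(899, 406, 1015, 609).
899 = 29 × 31
406 = 2 × 7 × 29
1015 = 5 × 7 × 29
609 = 3 × 7 × 29
gcd(899, 406, 1015, 609) = 29.
yellow tulips per bundle = 406 / 29 = 14.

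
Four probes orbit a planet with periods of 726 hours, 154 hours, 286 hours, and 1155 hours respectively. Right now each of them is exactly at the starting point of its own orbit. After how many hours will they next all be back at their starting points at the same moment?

330330 hours

The first simultaneous occurrence is after LCM of the individual periods.
726 = 2 × 3 × 11^2
154 = 2 × 7 × 11
286 = 2 × 11 × 13
1155 = 3 × 5 × 7 × 11
LCM(726, 154, 286, 1155) = 2 × 3 × 5 × 7 × 11^2 × 13 = 330330.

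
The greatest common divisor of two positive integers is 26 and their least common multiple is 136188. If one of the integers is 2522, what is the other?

1404

For two integers, gcd × lcm = product, so the other is (26 × 136188) / 2522 = 3540888 / 2522 = 1404.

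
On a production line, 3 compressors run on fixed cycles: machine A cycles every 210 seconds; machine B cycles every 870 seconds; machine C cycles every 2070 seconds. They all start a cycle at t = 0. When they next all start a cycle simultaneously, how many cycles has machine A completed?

2001 cycles

All finish a whole number of cycles simultaneously at t = LCM of the periods.
210 = 2 × 3 × 5 × 7
870 = 2 × 3 × 5 × 29
2070 = 2 × 3^2 × 5 × 23
LCM(210, 870, 2070) = 2 × 3^2 × 5 × 7 × 23 × 29 = 420210.
Cycles for period 210: 420210 / 210 = 2001.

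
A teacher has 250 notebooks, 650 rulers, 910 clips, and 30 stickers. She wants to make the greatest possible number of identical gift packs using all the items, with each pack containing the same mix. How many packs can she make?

The pack count must divide each quantity, so the greatest is gcd(250, 650, 910, 30).
250 = 2 × 5^3
650 = 2 × 5^2 × 13
910 = 2 × 5 × 7 × 13
30 = 2 × 3 × 5
gcd(250, 650, 910, 30) = 2 × 5 = 10.

10 packs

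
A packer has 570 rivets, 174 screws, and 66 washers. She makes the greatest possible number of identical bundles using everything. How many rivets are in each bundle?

Number of bundles = gcd(570, 174, 66).
570 = 2 × 3 × 5 × 19
174 = 2 × 3 × 29
66 = 2 × 3 × 11
gcd(570, 174, 66) = 2 × 3 = 6.
rivets per bundle = 570 / 6 = 95.

95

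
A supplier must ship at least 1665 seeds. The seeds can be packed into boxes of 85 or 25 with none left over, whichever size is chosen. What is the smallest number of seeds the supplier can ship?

The number of seeds must be a common multiple of 85 and 25, so a multiple of their LCM.
85 = 5 × 17
25 = 5^2
LCM(85, 25) = 5^2 × 17 = 425.
Smallest multiple of 425 that is ≥ 1665: ⌈1665/425⌉ × 425 = 4 × 425 = 1700.

1700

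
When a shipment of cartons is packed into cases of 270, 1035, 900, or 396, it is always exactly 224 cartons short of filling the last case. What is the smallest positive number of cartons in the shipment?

Being 224 short of a full case of size k means N ≡ −224 (mod k), i.e. N + 224 is a multiple of each size.
270 = 2 × 3^3 × 5
1035 = 3^2 × 5 × 23
900 = 2^2 × 3^2 × 5^2
396 = 2^2 × 3^2 × 11
LCM(270, 1035, 900, 396) = 2^2 × 3^3 × 5^2 × 11 × 23 = 683100.
Smallest positive N is 683100 − 224 = 682876.

682876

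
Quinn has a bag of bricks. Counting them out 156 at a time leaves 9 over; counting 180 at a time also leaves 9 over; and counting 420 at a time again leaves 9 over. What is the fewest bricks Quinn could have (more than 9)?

N − 9 must be a common multiple of 156, 180, and 420.
156 = 2^2 × 3 × 13
180 = 2^2 × 3^2 × 5
420 = 2^2 × 3 × 5 × 7
LCM(156, 180, 420) = 2^2 × 3^2 × 5 × 7 × 13 = 16380.
Smallest N > 9 is LCM + 9 = 16380 + 9 = 16389.

16389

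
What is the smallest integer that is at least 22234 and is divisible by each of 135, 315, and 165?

31185

The integer must be a common multiple of 135, 315, and 165, so a multiple of their LCM.
135 = 3^3 × 5
315 = 3^2 × 5 × 7
165 = 3 × 5 × 11
LCM(135, 315, 165) = 3^3 × 5 × 7 × 11 = 10395.
Smallest multiple of 10395 that is ≥ 22234: ⌈22234/10395⌉ × 10395 = 3 × 10395 = 31185.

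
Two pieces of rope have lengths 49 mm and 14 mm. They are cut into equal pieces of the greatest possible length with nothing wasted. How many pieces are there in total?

9

Piece length = gcd(49, 14).
49 = 7^2
14 = 2 × 7
gcd(49, 14) = 7.
Total pieces = 49/7 + 14/7 = 7 + 2 = 9.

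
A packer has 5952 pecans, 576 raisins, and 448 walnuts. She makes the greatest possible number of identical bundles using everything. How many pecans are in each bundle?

93

Number of bundles = gcd(5952, 576, 448).
5952 = 2^6 × 3 × 31
576 = 2^6 × 3^2
448 = 2^6 × 7
gcd(5952, 576, 448) = 2^6 = 64.
pecans per bundle = 5952 / 64 = 93.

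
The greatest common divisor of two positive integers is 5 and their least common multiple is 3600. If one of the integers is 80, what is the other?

For two integers, gcd × lcm = product, so the other is (5 × 3600) / 80 = 18000 / 80 = 225.

225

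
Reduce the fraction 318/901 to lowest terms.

318 = 2 × 3 × 53
901 = 17 × 53
gcd(318, 901) = 53.
Divide numerator and denominator by 53: 318/901 = 6/17.

6/17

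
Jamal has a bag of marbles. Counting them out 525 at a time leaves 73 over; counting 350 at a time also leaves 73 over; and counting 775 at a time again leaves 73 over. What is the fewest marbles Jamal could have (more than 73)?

N − 73 must be a common multiple of 525, 350, and 775.
525 = 3 × 5^2 × 7
350 = 2 × 5^2 × 7
775 = 5^2 × 31
LCM(525, 350, 775) = 2 × 3 × 5^2 × 7 × 31 = 32550.
Smallest N > 73 is LCM + 73 = 32550 + 73 = 32623.

32623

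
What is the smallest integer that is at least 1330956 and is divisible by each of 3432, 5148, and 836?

The integer must be a common multiple of 3432, 5148, and 836, so a multiple of their LCM.
3432 = 2^3 × 3 × 11 × 13
5148 = 2^2 × 3^2 × 11 × 13
836 = 2^2 × 11 × 19
LCM(3432, 5148, 836) = 2^3 × 3^2 × 11 × 13 × 19 = 195624.
Smallest multiple of 195624 that is ≥ 1330956: ⌈1330956/195624⌉ × 195624 = 7 × 195624 = 1369368.

1369368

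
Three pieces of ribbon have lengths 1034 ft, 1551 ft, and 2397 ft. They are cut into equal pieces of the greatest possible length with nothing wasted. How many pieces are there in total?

Piece length = gcd(1034, 1551, 2397).
1034 = 2 × 11 × 47
1551 = 3 × 11 × 47
2397 = 3 × 17 × 47
gcd(1034, 1551, 2397) = 47.
Total pieces = 1034/47 + 1551/47 + 2397/47 = 22 + 33 + 51 = 106.

106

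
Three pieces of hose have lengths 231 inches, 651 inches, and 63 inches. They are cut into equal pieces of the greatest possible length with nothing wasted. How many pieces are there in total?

Piece length = gcd(231, 651, 63).
231 = 3 × 7 × 11
651 = 3 × 7 × 31
63 = 3^2 × 7
gcd(231, 651, 63) = 3 × 7 = 21.
Total pieces = 231/21 + 651/21 + 63/21 = 11 + 31 + 3 = 45.

45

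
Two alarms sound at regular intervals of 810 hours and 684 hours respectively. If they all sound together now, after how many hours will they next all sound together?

30780 hours

We need the least common multiple of the intervals.
810 = 2 × 3^4 × 5
684 = 2^2 × 3^2 × 19
LCM(810, 684) = 2^2 × 3^4 × 5 × 19 = 30780.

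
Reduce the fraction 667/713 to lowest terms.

667 = 23 × 29
713 = 23 × 31
gcd(667, 713) = 23.
Divide numerator and denominator by 23: 667/713 = 29/31.

29/31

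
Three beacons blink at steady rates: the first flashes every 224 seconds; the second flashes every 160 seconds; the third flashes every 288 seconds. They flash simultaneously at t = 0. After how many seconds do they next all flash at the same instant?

10080 seconds

We need the least common multiple of the intervals.
224 = 2^5 × 7
160 = 2^5 × 5
288 = 2^5 × 3^2
LCM(224, 160, 288) = 2^5 × 3^2 × 5 × 7 = 10080.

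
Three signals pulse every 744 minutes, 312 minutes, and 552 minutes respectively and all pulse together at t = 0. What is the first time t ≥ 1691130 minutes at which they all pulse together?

Joint pulses occur at multiples of LCM(744, 312, 552).
744 = 2^3 × 3 × 31
312 = 2^3 × 3 × 13
552 = 2^3 × 3 × 23
LCM(744, 312, 552) = 2^3 × 3 × 13 × 23 × 31 = 222456.
Smallest multiple of 222456 that is ≥ 1691130: ⌈1691130/222456⌉ × 222456 = 8 × 222456 = 1779648.

1779648 minutes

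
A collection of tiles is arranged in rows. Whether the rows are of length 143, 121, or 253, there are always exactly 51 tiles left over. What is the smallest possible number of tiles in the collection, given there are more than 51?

N − 51 must be a common multiple of 143, 121, and 253.
143 = 11 × 13
121 = 11^2
253 = 11 × 23
LCM(143, 121, 253) = 11^2 × 13 × 23 = 36179.
Smallest N > 51 is LCM + 51 = 36179 + 51 = 36230.

36230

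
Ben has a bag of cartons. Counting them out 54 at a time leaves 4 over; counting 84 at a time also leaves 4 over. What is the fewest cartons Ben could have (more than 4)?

N − 4 must be a common multiple of 54 and 84.
54 = 2 × 3^3
84 = 2^2 × 3 × 7
LCM(54, 84) = 2^2 × 3^3 × 7 = 756.
Smallest N > 4 is LCM + 4 = 756 + 4 = 760.

760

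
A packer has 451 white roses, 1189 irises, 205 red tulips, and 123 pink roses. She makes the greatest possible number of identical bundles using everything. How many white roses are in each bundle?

11

Number of bundles = gcd(451, 1189, 205, 123).
451 = 11 × 41
1189 = 29 × 41
205 = 5 × 41
123 = 3 × 41
gcd(451, 1189, 205, 123) = 41.
white roses per bundle = 451 / 41 = 11.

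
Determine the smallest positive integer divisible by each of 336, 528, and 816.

336 = 2^4 × 3 × 7
528 = 2^4 × 3 × 11
816 = 2^4 × 3 × 17
LCM(336, 528, 816) = 2^4 × 3 × 7 × 11 × 17 = 62832.

62832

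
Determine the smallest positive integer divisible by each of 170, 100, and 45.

170 = 2 × 5 × 17
100 = 2^2 × 5^2
45 = 3^2 × 5
LCM(170, 100, 45) = 2^2 × 3^2 × 5^2 × 17 = 15300.

15300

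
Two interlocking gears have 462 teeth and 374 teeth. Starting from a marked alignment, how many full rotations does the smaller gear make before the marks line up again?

21 rotations

All finish a whole number of cycles simultaneously at t = LCM of the periods.
462 = 2 × 3 × 7 × 11
374 = 2 × 11 × 17
LCM(462, 374) = 2 × 3 × 7 × 11 × 17 = 7854.
Rotations for period 374: 7854 / 374 = 21.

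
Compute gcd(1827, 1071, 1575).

1827 = 3^2 × 7 × 29
1071 = 3^2 × 7 × 17
1575 = 3^2 × 5^2 × 7
gcd(1827, 1071, 1575) = 3^2 × 7 = 63.

63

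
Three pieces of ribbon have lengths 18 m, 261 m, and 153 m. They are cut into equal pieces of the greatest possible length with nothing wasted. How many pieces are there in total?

48

Piece length = gcd(18, 261, 153).
18 = 2 × 3^2
261 = 3^2 × 29
153 = 3^2 × 17
gcd(18, 261, 153) = 3^2 = 9.
Total pieces = 18/9 + 261/9 + 153/9 = 2 + 29 + 17 = 48.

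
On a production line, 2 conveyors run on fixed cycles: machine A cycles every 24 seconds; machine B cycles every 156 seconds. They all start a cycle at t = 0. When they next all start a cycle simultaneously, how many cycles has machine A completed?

All finish a whole number of cycles simultaneously at t = LCM of the periods.
24 = 2^3 × 3
156 = 2^2 × 3 × 13
LCM(24, 156) = 2^3 × 3 × 13 = 312.
Cycles for period 24: 312 / 24 = 13.

13 cycles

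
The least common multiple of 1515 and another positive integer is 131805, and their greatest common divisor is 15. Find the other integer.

gcd × lcm = product of the two integers, so the other integer is (15 × 131805) / 1515 = 1305.

1305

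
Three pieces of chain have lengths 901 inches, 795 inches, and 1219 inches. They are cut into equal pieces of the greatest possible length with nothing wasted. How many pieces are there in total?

Piece length = gcd(901, 795, 1219).
901 = 17 × 53
795 = 3 × 5 × 53
1219 = 23 × 53
gcd(901, 795, 1219) = 53.
Total pieces = 901/53 + 795/53 + 1219/53 = 17 + 15 + 23 = 55.

55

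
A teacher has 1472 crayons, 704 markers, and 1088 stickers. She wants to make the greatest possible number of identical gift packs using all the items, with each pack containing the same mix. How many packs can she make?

64 packs

The pack count must divide each quantity, so the greatest is gcd(1472, 704, 1088).
1472 = 2^6 × 23
704 = 2^6 × 11
1088 = 2^6 × 17
gcd(1472, 704, 1088) = 2^6 = 64.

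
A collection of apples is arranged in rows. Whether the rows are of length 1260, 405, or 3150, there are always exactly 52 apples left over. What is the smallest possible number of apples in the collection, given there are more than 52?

56752

N − 52 must be a common multiple of 1260, 405, and 3150.
1260 = 2^2 × 3^2 × 5 × 7
405 = 3^4 × 5
3150 = 2 × 3^2 × 5^2 × 7
LCM(1260, 405, 3150) = 2^2 × 3^4 × 5^2 × 7 = 56700.
Smallest N > 52 is LCM + 52 = 56700 + 52 = 56752.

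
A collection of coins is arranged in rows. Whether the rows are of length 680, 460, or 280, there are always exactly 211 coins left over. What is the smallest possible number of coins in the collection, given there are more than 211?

109691

N − 211 must be a common multiple of 680, 460, and 280.
680 = 2^3 × 5 × 17
460 = 2^2 × 5 × 23
280 = 2^3 × 5 × 7
LCM(680, 460, 280) = 2^3 × 5 × 7 × 17 × 23 = 109480.
Smallest N > 211 is LCM + 211 = 109480 + 211 = 109691.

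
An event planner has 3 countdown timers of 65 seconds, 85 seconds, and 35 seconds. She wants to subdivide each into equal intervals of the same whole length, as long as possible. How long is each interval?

5 seconds

The interval must divide each timer length; the longest such is the gcd.
65 = 5 × 13
85 = 5 × 17
35 = 5 × 7
gcd(65, 85, 35) = 5.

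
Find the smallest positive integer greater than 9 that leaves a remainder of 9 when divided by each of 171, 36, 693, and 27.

N − 9 must be a common multiple of 171, 36, 693, and 27.
171 = 3^2 × 19
36 = 2^2 × 3^2
693 = 3^2 × 7 × 11
27 = 3^3
LCM(171, 36, 693, 27) = 2^2 × 3^3 × 7 × 11 × 19 = 158004.
Smallest N > 9 is LCM + 9 = 158004 + 9 = 158013.

158013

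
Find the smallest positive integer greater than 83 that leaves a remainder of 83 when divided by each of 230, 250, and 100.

N − 83 must be a common multiple of 230, 250, and 100.
230 = 2 × 5 × 23
250 = 2 × 5^3
100 = 2^2 × 5^2
LCM(230, 250, 100) = 2^2 × 5^3 × 23 = 11500.
Smallest N > 83 is LCM + 83 = 11500 + 83 = 11583.

11583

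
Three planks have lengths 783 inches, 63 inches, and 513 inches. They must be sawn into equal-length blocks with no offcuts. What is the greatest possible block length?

The block length must divide every plank, so the greatest is gcd(783, 63, 513).
783 = 3^3 × 29
63 = 3^2 × 7
513 = 3^3 × 19
gcd(783, 63, 513) = 3^2 = 9.

9 inches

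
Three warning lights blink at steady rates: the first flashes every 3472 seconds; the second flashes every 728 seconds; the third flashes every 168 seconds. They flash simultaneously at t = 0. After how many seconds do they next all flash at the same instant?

135408 seconds

They coincide at every common multiple of the periods; the first is the LCM.
3472 = 2^4 × 7 × 31
728 = 2^3 × 7 × 13
168 = 2^3 × 3 × 7
LCM(3472, 728, 168) = 2^4 × 3 × 7 × 13 × 31 = 135408.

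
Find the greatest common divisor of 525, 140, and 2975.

35

525 = 3 × 5^2 × 7
140 = 2^2 × 5 × 7
2975 = 5^2 × 7 × 17
gcd(525, 140, 2975) = 5 × 7 = 35.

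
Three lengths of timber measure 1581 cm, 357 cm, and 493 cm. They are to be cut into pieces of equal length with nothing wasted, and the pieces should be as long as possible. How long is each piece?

The greatest length dividing all of 1581, 357, and 493 is their gcd.
1581 = 3 × 17 × 31
357 = 3 × 7 × 17
493 = 17 × 29
gcd(1581, 357, 493) = 17.

17 cm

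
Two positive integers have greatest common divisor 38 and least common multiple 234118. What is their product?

For any two positive integers, gcd × lcm = product = 38 × 234118 = 8896484.

8896484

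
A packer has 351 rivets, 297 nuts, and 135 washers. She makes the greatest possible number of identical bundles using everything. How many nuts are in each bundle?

Number of bundles = gcd(351, 297, 135).
351 = 3^3 × 13
297 = 3^3 × 11
135 = 3^3 × 5
gcd(351, 297, 135) = 3^3 = 27.
nuts per bundle = 297 / 27 = 11.

11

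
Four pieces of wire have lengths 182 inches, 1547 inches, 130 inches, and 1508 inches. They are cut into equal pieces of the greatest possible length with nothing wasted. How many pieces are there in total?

Piece length = gcd(182, 1547, 130, 1508).
182 = 2 × 7 × 13
1547 = 7 × 13 × 17
130 = 2 × 5 × 13
1508 = 2^2 × 13 × 29
gcd(182, 1547, 130, 1508) = 13.
Total pieces = 182/13 + 1547/13 + 130/13 + 1508/13 = 14 + 119 + 10 + 116 = 259.

259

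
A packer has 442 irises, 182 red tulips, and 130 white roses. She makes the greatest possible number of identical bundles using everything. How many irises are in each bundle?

Number of bundles = gcd(442, 182, 130).
442 = 2 × 13 × 17
182 = 2 × 7 × 13
130 = 2 × 5 × 13
gcd(442, 182, 130) = 2 × 13 = 26.
irises per bundle = 442 / 26 = 17.

17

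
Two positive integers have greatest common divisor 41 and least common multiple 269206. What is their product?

11037446

For any two positive integers, gcd × lcm = product = 41 × 269206 = 11037446.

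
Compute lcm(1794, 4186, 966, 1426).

389298

1794 = 2 × 3 × 13 × 23
4186 = 2 × 7 × 13 × 23
966 = 2 × 3 × 7 × 23
1426 = 2 × 23 × 31
LCM(1794, 4186, 966, 1426) = 2 × 3 × 7 × 13 × 23 × 31 = 389298.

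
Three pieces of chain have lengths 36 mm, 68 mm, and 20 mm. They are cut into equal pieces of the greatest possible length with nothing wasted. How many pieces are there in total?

31

Piece length = gcd(36, 68, 20).
36 = 2^2 × 3^2
68 = 2^2 × 17
20 = 2^2 × 5
gcd(36, 68, 20) = 2^2 = 4.
Total pieces = 36/4 + 68/4 + 20/4 = 9 + 17 + 5 = 31.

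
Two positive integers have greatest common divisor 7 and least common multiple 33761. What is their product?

For any two positive integers, gcd × lcm = product = 7 × 33761 = 236327.

236327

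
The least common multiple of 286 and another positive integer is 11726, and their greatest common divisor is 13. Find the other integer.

gcd × lcm = product of the two integers, so the other integer is (13 × 11726) / 286 = 533.

533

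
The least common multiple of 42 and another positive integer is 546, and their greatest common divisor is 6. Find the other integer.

gcd × lcm = product of the two integers, so the other integer is (6 × 546) / 42 = 78.

78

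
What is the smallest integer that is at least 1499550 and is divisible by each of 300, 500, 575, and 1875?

1552500

The integer must be a common multiple of 300, 500, 575, and 1875, so a multiple of their LCM.
300 = 2^2 × 3 × 5^2
500 = 2^2 × 5^3
575 = 5^2 × 23
1875 = 3 × 5^4
LCM(300, 500, 575, 1875) = 2^2 × 3 × 5^4 × 23 = 172500.
Smallest multiple of 172500 that is ≥ 1499550: ⌈1499550/172500⌉ × 172500 = 9 × 172500 = 1552500.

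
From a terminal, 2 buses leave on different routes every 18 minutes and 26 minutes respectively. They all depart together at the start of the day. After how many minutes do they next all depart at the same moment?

234 minutes

They coincide at every common multiple of the periods; the first is the LCM.
18 = 2 × 3^2
26 = 2 × 13
LCM(18, 26) = 2 × 3^2 × 13 = 234.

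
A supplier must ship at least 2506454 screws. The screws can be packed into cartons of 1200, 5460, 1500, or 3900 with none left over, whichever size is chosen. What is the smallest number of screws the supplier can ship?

The number of screws must be a common multiple of 1200, 5460, 1500, and 3900, so a multiple of their LCM.
1200 = 2^4 × 3 × 5^2
5460 = 2^2 × 3 × 5 × 7 × 13
1500 = 2^2 × 3 × 5^3
3900 = 2^2 × 3 × 5^2 × 13
LCM(1200, 5460, 1500, 3900) = 2^4 × 3 × 5^3 × 7 × 13 = 546000.
Smallest multiple of 546000 that is ≥ 2506454: ⌈2506454/546000⌉ × 546000 = 5 × 546000 = 2730000.

2730000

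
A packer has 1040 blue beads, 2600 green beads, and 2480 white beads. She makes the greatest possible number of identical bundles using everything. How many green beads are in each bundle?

Number of bundles = gcd(1040, 2600, 2480).
1040 = 2^4 × 5 × 13
2600 = 2^3 × 5^2 × 13
2480 = 2^4 × 5 × 31
gcd(1040, 2600, 2480) = 2^3 × 5 = 40.
green beads per bundle = 2600 / 40 = 65.

65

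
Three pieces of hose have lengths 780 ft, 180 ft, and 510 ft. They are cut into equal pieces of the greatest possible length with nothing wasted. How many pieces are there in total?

49

Piece length = gcd(780, 180, 510).
780 = 2^2 × 3 × 5 × 13
180 = 2^2 × 3^2 × 5
510 = 2 × 3 × 5 × 17
gcd(780, 180, 510) = 2 × 3 × 5 = 30.
Total pieces = 780/30 + 180/30 + 510/30 = 26 + 6 + 17 = 49.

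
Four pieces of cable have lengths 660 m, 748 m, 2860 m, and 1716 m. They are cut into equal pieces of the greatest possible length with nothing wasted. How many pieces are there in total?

136

Piece length = gcd(660, 748, 2860, 1716).
660 = 2^2 × 3 × 5 × 11
748 = 2^2 × 11 × 17
2860 = 2^2 × 5 × 11 × 13
1716 = 2^2 × 3 × 11 × 13
gcd(660, 748, 2860, 1716) = 2^2 × 11 = 44.
Total pieces = 660/44 + 748/44 + 2860/44 + 1716/44 = 15 + 17 + 65 + 39 = 136.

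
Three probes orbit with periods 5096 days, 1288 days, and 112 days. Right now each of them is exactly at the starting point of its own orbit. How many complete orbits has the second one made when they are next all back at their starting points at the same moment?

The first common completion time is the LCM of the periods.
5096 = 2^3 × 7^2 × 13
1288 = 2^3 × 7 × 23
112 = 2^4 × 7
LCM(5096, 1288, 112) = 2^4 × 7^2 × 13 × 23 = 234416.
Orbits for period 1288: 234416 / 1288 = 182.

182 orbits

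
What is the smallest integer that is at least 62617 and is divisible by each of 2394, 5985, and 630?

71820

The integer must be a common multiple of 2394, 5985, and 630, so a multiple of their LCM.
2394 = 2 × 3^2 × 7 × 19
5985 = 3^2 × 5 × 7 × 19
630 = 2 × 3^2 × 5 × 7
LCM(2394, 5985, 630) = 2 × 3^2 × 5 × 7 × 19 = 11970.
Smallest multiple of 11970 that is ≥ 62617: ⌈62617/11970⌉ × 11970 = 6 × 11970 = 71820.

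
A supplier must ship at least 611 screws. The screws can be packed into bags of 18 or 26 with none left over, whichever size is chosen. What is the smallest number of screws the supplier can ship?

The number of screws must be a common multiple of 18 and 26, so a multiple of their LCM.
18 = 2 × 3^2
26 = 2 × 13
LCM(18, 26) = 2 × 3^2 × 13 = 234.
Smallest multiple of 234 that is ≥ 611: ⌈611/234⌉ × 234 = 3 × 234 = 702.

702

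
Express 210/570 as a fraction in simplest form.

7/19

210 = 2 × 3 × 5 × 7
570 = 2 × 3 × 5 × 19
gcd(210, 570) = 2 × 3 × 5 = 30.
Divide numerator and denominator by 30: 210/570 = 7/19.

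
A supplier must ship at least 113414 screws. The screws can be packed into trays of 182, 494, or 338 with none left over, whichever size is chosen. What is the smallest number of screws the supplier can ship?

The number of screws must be a common multiple of 182, 494, and 338, so a multiple of their LCM.
182 = 2 × 7 × 13
494 = 2 × 13 × 19
338 = 2 × 13^2
LCM(182, 494, 338) = 2 × 7 × 13^2 × 19 = 44954.
Smallest multiple of 44954 that is ≥ 113414: ⌈113414/44954⌉ × 44954 = 3 × 44954 = 134862.

134862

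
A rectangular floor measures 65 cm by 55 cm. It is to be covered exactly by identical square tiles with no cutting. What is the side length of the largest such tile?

The tile side must divide both 65 and 55, so the largest is their gcd.
65 = 5 × 13
55 = 5 × 11
gcd(65, 55) = 5.

5 cm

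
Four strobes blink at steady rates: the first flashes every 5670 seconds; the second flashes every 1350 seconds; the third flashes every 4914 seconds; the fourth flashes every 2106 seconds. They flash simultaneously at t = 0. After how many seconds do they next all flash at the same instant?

They coincide at every common multiple of the periods; the first is the LCM.
5670 = 2 × 3^4 × 5 × 7
1350 = 2 × 3^3 × 5^2
4914 = 2 × 3^3 × 7 × 13
2106 = 2 × 3^4 × 13
LCM(5670, 1350, 4914, 2106) = 2 × 3^4 × 5^2 × 7 × 13 = 368550.

368550 seconds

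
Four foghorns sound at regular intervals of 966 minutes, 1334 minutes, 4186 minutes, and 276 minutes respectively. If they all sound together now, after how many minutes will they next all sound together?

They coincide at every common multiple of the periods; the first is the LCM.
966 = 2 × 3 × 7 × 23
1334 = 2 × 23 × 29
4186 = 2 × 7 × 13 × 23
276 = 2^2 × 3 × 23
LCM(966, 1334, 4186, 276) = 2^2 × 3 × 7 × 13 × 23 × 29 = 728364.

728364 minutes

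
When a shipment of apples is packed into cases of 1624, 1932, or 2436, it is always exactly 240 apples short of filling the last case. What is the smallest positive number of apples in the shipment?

111816

Being 240 short of a full case of size k means N ≡ −240 (mod k), i.e. N + 240 is a multiple of each size.
1624 = 2^3 × 7 × 29
1932 = 2^2 × 3 × 7 × 23
2436 = 2^2 × 3 × 7 × 29
LCM(1624, 1932, 2436) = 2^3 × 3 × 7 × 23 × 29 = 112056.
Smallest positive N is 112056 − 240 = 111816.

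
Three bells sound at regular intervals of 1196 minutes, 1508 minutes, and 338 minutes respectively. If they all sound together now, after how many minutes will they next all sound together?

The first simultaneous occurrence is after LCM of the individual periods.
1196 = 2^2 × 13 × 23
1508 = 2^2 × 13 × 29
338 = 2 × 13^2
LCM(1196, 1508, 338) = 2^2 × 13^2 × 23 × 29 = 450892.

450892 minutes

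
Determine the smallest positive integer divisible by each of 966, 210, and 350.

966 = 2 × 3 × 7 × 23
210 = 2 × 3 × 5 × 7
350 = 2 × 5^2 × 7
LCM(966, 210, 350) = 2 × 3 × 5^2 × 7 × 23 = 24150.

24150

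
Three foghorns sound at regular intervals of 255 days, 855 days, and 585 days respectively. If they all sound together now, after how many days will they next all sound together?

188955 days

They coincide at every common multiple of the periods; the first is the LCM.
255 = 3 × 5 × 17
855 = 3^2 × 5 × 19
585 = 3^2 × 5 × 13
LCM(255, 855, 585) = 3^2 × 5 × 13 × 17 × 19 = 188955.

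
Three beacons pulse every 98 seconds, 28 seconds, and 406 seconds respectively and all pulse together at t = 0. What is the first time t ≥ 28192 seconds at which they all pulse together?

28420 seconds

Joint pulses occur at multiples of LCM(98, 28, 406).
98 = 2 × 7^2
28 = 2^2 × 7
406 = 2 × 7 × 29
LCM(98, 28, 406) = 2^2 × 7^2 × 29 = 5684.
Smallest multiple of 5684 that is ≥ 28192: ⌈28192/5684⌉ × 5684 = 5 × 5684 = 28420.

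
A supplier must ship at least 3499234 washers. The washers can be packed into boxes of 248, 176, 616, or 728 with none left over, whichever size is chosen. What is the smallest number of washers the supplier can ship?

The number of washers must be a common multiple of 248, 176, 616, and 728, so a multiple of their LCM.
248 = 2^3 × 31
176 = 2^4 × 11
616 = 2^3 × 7 × 11
728 = 2^3 × 7 × 13
LCM(248, 176, 616, 728) = 2^4 × 7 × 11 × 13 × 31 = 496496.
Smallest multiple of 496496 that is ≥ 3499234: ⌈3499234/496496⌉ × 496496 = 8 × 496496 = 3971968.

3971968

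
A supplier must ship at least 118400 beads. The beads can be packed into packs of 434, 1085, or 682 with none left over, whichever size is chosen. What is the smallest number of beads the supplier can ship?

The number of beads must be a common multiple of 434, 1085, and 682, so a multiple of their LCM.
434 = 2 × 7 × 31
1085 = 5 × 7 × 31
682 = 2 × 11 × 31
LCM(434, 1085, 682) = 2 × 5 × 7 × 11 × 31 = 23870.
Smallest multiple of 23870 that is ≥ 118400: ⌈118400/23870⌉ × 23870 = 5 × 23870 = 119350.

119350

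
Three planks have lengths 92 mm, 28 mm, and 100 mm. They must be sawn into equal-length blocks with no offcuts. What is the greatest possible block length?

4 mm

The block length must divide every plank, so the greatest is gcd(92, 28, 100).
92 = 2^2 × 23
28 = 2^2 × 7
100 = 2^2 × 5^2
gcd(92, 28, 100) = 2^2 = 4.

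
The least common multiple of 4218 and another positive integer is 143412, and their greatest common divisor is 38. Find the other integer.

gcd × lcm = product of the two integers, so the other integer is (38 × 143412) / 4218 = 1292.

1292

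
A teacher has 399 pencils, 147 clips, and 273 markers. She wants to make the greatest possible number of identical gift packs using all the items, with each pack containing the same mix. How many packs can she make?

The pack count must divide each quantity, so the greatest is gcd(399, 147, 273).
399 = 3 × 7 × 19
147 = 3 × 7^2
273 = 3 × 7 × 13
gcd(399, 147, 273) = 3 × 7 = 21.

21 packs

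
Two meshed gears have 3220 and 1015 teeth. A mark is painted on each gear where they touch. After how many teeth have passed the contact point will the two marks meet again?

93380 teeth

They coincide at every common multiple of the periods; the first is the LCM.
3220 = 2^2 × 5 × 7 × 23
1015 = 5 × 7 × 29
LCM(3220, 1015) = 2^2 × 5 × 7 × 23 × 29 = 93380.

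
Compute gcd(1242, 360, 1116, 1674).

18

1242 = 2 × 3^3 × 23
360 = 2^3 × 3^2 × 5
1116 = 2^2 × 3^2 × 31
1674 = 2 × 3^3 × 31
gcd(1242, 360, 1116, 1674) = 2 × 3^2 = 18.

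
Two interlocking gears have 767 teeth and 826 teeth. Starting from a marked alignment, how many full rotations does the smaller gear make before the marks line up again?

14 rotations

They are all back at their starting positions together after one LCM of the periods.
767 = 13 × 59
826 = 2 × 7 × 59
LCM(767, 826) = 2 × 7 × 13 × 59 = 10738.
Rotations for period 767: 10738 / 767 = 14.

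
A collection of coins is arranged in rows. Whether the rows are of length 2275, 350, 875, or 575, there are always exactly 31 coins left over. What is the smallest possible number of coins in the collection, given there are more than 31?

N − 31 must be a common multiple of 2275, 350, 875, and 575.
2275 = 5^2 × 7 × 13
350 = 2 × 5^2 × 7
875 = 5^3 × 7
575 = 5^2 × 23
LCM(2275, 350, 875, 575) = 2 × 5^3 × 7 × 13 × 23 = 523250.
Smallest N > 31 is LCM + 31 = 523250 + 31 = 523281.

523281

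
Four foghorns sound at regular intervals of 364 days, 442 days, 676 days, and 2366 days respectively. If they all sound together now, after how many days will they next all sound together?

80444 days

The first simultaneous occurrence is after LCM of the individual periods.
364 = 2^2 × 7 × 13
442 = 2 × 13 × 17
676 = 2^2 × 13^2
2366 = 2 × 7 × 13^2
LCM(364, 442, 676, 2366) = 2^2 × 7 × 13^2 × 17 = 80444.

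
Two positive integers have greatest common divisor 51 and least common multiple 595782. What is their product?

For any two positive integers, gcd × lcm = product = 51 × 595782 = 30384882.

30384882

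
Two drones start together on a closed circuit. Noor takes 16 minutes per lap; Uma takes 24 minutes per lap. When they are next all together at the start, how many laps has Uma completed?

2 laps

All finish a whole number of cycles simultaneously at t = LCM of the periods.
16 = 2^4
24 = 2^3 × 3
LCM(16, 24) = 2^4 × 3 = 48.
Laps for period 24: 48 / 24 = 2.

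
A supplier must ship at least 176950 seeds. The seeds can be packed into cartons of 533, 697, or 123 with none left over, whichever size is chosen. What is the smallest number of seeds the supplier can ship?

The number of seeds must be a common multiple of 533, 697, and 123, so a multiple of their LCM.
533 = 13 × 41
697 = 17 × 41
123 = 3 × 41
LCM(533, 697, 123) = 3 × 13 × 17 × 41 = 27183.
Smallest multiple of 27183 that is ≥ 176950: ⌈176950/27183⌉ × 27183 = 7 × 27183 = 190281.

190281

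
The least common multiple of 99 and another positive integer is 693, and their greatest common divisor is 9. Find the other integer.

gcd × lcm = product of the two integers, so the other integer is (9 × 693) / 99 = 63.

63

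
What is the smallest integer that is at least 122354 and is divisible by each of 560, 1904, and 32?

133280

The integer must be a common multiple of 560, 1904, and 32, so a multiple of their LCM.
560 = 2^4 × 5 × 7
1904 = 2^4 × 7 × 17
32 = 2^5
LCM(560, 1904, 32) = 2^5 × 5 × 7 × 17 = 19040.
Smallest multiple of 19040 that is ≥ 122354: ⌈122354/19040⌉ × 19040 = 7 × 19040 = 133280.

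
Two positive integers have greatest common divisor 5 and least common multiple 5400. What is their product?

27000

For any two positive integers, gcd × lcm = product = 5 × 5400 = 27000.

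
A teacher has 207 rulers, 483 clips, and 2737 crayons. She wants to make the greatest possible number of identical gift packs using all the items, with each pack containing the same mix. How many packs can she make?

23 packs

The pack count must divide each quantity, so the greatest is gcd(207, 483, 2737).
207 = 3^2 × 23
483 = 3 × 7 × 23
2737 = 7 × 17 × 23
gcd(207, 483, 2737) = 23.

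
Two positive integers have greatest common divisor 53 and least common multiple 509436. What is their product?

27000108

For any two positive integers, gcd × lcm = product = 53 × 509436 = 27000108.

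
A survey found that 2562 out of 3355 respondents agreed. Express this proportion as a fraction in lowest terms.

2562 = 2 × 3 × 7 × 61
3355 = 5 × 11 × 61
gcd(2562, 3355) = 61.
Divide numerator and denominator by 61: 2562/3355 = 42/55.

42/55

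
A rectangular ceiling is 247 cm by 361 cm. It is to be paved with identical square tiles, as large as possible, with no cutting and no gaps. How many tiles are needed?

Tile side = gcd(247, 361).
247 = 13 × 19
361 = 19^2
gcd(247, 361) = 19.
Tiles: (247/19) × (361/19) = 13 × 19 = 247.

247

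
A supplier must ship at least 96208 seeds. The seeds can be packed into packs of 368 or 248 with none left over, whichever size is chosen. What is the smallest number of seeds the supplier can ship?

The number of seeds must be a common multiple of 368 and 248, so a multiple of their LCM.
368 = 2^4 × 23
248 = 2^3 × 31
LCM(368, 248) = 2^4 × 23 × 31 = 11408.
Smallest multiple of 11408 that is ≥ 96208: ⌈96208/11408⌉ × 11408 = 9 × 11408 = 102672.

102672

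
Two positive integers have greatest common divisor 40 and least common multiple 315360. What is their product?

For any two positive integers, gcd × lcm = product = 40 × 315360 = 12614400.

12614400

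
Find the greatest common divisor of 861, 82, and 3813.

861 = 3 × 7 × 41
82 = 2 × 41
3813 = 3 × 31 × 41
gcd(861, 82, 3813) = 41.

41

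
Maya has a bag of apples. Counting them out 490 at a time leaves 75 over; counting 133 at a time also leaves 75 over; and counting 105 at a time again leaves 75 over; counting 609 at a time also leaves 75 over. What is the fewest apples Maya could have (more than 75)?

N − 75 must be a common multiple of 490, 133, 105, and 609.
490 = 2 × 5 × 7^2
133 = 7 × 19
105 = 3 × 5 × 7
609 = 3 × 7 × 29
LCM(490, 133, 105, 609) = 2 × 3 × 5 × 7^2 × 19 × 29 = 809970.
Smallest N > 75 is LCM + 75 = 809970 + 75 = 810045.

810045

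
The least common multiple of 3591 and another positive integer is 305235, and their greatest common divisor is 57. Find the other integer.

4845

gcd × lcm = product of the two integers, so the other integer is (57 × 305235) / 3591 = 4845.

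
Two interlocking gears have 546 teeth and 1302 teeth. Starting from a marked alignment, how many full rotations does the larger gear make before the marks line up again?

13 rotations

The first common completion time is the LCM of the periods.
546 = 2 × 3 × 7 × 13
1302 = 2 × 3 × 7 × 31
LCM(546, 1302) = 2 × 3 × 7 × 13 × 31 = 16926.
Rotations for period 1302: 16926 / 1302 = 13.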